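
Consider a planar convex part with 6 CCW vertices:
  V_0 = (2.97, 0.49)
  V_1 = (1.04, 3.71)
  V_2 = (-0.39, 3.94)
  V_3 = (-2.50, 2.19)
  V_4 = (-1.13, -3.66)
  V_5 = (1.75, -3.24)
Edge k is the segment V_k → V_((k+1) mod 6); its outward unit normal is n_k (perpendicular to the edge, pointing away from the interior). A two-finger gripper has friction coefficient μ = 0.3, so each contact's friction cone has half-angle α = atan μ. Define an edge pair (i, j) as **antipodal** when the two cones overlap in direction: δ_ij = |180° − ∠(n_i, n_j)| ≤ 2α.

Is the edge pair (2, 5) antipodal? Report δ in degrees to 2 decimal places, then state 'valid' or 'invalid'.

α = atan 0.3 = 16.70°;  2α = 33.40°
edge 2: e_2 = (-2.11, -1.75);  n_2 = (-0.6384, +0.7697)
edge 5: e_5 = (+1.22, +3.73);  n_5 = (+0.9505, -0.3109)
∠(n_2, n_5) = 147.78°
δ = |180° − 147.78°| = 32.22°
32.22° ≤ 2α = 33.40°  →  valid

δ = 32.22°, valid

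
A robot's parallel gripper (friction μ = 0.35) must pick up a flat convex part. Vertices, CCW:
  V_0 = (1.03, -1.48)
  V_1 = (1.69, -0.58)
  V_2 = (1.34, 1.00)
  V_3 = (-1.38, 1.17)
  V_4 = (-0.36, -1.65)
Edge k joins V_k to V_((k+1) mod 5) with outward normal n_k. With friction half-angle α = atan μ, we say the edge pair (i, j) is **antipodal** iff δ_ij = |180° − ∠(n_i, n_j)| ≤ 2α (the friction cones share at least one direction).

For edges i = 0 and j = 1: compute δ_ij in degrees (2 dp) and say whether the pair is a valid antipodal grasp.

α = atan 0.35 = 19.29°;  2α = 38.58°
edge 0: e_0 = (+0.66, +0.90);  n_0 = (+0.8064, -0.5914)
edge 1: e_1 = (-0.35, +1.58);  n_1 = (+0.9763, +0.2163)
∠(n_0, n_1) = 48.74°
δ = |180° − 48.74°| = 131.26°
131.26° > 2α = 38.58°  →  invalid

δ = 131.26°, invalid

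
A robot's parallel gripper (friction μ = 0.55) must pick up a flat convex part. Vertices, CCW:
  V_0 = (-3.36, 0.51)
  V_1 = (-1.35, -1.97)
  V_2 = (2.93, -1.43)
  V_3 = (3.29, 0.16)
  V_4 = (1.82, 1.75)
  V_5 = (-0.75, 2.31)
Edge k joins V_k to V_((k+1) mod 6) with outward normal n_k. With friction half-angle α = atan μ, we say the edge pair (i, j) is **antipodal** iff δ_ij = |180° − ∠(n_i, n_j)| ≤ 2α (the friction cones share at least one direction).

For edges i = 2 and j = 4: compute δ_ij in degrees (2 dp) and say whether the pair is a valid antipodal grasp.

δ = 89.54°, invalid

α = atan 0.55 = 28.81°;  2α = 57.62°
edge 2: e_2 = (+0.36, +1.59);  n_2 = (+0.9753, -0.2208)
edge 4: e_4 = (-2.57, +0.56);  n_4 = (+0.2129, +0.9771)
∠(n_2, n_4) = 90.46°
δ = |180° − 90.46°| = 89.54°
89.54° > 2α = 57.62°  →  invalid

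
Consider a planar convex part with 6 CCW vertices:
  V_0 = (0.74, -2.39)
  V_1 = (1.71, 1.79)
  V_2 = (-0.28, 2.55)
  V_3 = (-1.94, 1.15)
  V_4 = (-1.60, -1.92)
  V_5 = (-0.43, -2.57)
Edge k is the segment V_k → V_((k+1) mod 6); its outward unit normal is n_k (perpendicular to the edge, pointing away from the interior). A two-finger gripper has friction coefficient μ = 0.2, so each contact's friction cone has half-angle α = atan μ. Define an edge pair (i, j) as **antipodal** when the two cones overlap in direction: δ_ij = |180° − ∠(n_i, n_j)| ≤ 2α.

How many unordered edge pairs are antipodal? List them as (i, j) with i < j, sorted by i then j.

count = 2; pairs: (0,3), (1,4)

α = atan 0.2 = 11.31°;  2α = 22.62°
n_0 = (+0.9741, -0.2261)
n_1 = (+0.3568, +0.9342)
n_2 = (-0.6447, +0.7644)
n_3 = (-0.9939, -0.1101)
n_4 = (-0.4856, -0.8742)
n_5 = (+0.1521, -0.9884)
  (0,1): δ = 97.84°  ·
  (0,2): δ = 36.79°  ·
  (0,3): δ = 19.38°  ✓
  (0,4): δ = 74.01°  ·
  (0,5): δ = 111.81°  ·
  (1,2): δ = 118.95°  ·
  (1,3): δ = 62.78°  ·
  (1,4): δ = 8.15°  ✓
  (1,5): δ = 29.65°  ·
  (2,3): δ = 123.82°  ·
  (2,4): δ = 69.20°  ·
  (2,5): δ = 31.40°  ·
  (3,4): δ = 125.37°  ·
  (3,5): δ = 87.57°  ·
  (4,5): δ = 142.20°  ·
antipodal pairs: 2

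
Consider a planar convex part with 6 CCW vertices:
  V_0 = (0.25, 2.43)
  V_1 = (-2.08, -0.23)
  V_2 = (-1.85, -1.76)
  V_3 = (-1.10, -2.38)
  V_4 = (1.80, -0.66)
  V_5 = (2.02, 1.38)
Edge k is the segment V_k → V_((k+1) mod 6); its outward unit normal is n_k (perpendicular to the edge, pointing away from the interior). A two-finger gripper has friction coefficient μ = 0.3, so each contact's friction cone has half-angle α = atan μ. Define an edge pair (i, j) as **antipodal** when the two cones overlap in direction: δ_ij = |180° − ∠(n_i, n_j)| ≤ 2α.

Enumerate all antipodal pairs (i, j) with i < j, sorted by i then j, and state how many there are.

α = atan 0.3 = 16.70°;  2α = 33.40°
n_0 = (-0.7522, +0.6589)
n_1 = (-0.9889, -0.1487)
n_2 = (-0.6371, -0.7707)
n_3 = (+0.5101, -0.8601)
n_4 = (+0.9942, -0.1072)
n_5 = (+0.5102, +0.8601)
  (0,1): δ = 130.23°  ·
  (0,2): δ = 88.36°  ·
  (0,3): δ = 18.11°  ✓
  (0,4): δ = 35.06°  ·
  (0,5): δ = 100.54°  ·
  (1,2): δ = 138.13°  ·
  (1,3): δ = 67.88°  ·
  (1,4): δ = 14.70°  ✓
  (1,5): δ = 50.77°  ·
  (2,3): δ = 109.75°  ·
  (2,4): δ = 56.58°  ·
  (2,5): δ = 8.90°  ✓
  (3,4): δ = 126.83°  ·
  (3,5): δ = 61.35°  ·
  (4,5): δ = 114.52°  ·
antipodal pairs: 3

count = 3; pairs: (0,3), (1,4), (2,5)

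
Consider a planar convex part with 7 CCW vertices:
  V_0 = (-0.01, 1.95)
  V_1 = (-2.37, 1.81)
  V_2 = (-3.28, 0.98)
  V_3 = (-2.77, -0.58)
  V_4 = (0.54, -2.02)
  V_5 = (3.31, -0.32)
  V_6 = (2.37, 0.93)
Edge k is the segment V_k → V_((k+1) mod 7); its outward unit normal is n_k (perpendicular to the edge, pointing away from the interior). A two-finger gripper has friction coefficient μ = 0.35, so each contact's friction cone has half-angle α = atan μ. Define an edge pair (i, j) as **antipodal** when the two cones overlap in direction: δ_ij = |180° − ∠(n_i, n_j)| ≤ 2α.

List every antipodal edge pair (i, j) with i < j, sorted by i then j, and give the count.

count = 6; pairs: (0,3), (0,4), (1,4), (2,5), (3,5), (3,6)

α = atan 0.35 = 19.29°;  2α = 38.58°
n_0 = (-0.0592, +0.9982)
n_1 = (-0.6739, +0.7388)
n_2 = (-0.9505, -0.3107)
n_3 = (-0.3989, -0.9170)
n_4 = (+0.5231, -0.8523)
n_5 = (+0.7992, +0.6010)
n_6 = (+0.3939, +0.9191)
  (0,1): δ = 141.03°  ·
  (0,2): δ = 75.29°  ·
  (0,3): δ = 26.91°  ✓
  (0,4): δ = 28.14°  ✓
  (0,5): δ = 123.55°  ·
  (0,6): δ = 153.41°  ·
  (1,2): δ = 114.26°  ·
  (1,3): δ = 65.88°  ·
  (1,4): δ = 10.83°  ✓
  (1,5): δ = 84.58°  ·
  (1,6): δ = 114.43°  ·
  (2,3): δ = 131.61°  ·
  (2,4): δ = 76.57°  ·
  (2,5): δ = 18.84°  ✓
  (2,6): δ = 48.70°  ·
  (3,4): δ = 124.95°  ·
  (3,5): δ = 29.55°  ✓
  (3,6): δ = 0.31°  ✓
  (4,5): δ = 84.60°  ·
  (4,6): δ = 54.74°  ·
  (5,6): δ = 150.14°  ·
antipodal pairs: 6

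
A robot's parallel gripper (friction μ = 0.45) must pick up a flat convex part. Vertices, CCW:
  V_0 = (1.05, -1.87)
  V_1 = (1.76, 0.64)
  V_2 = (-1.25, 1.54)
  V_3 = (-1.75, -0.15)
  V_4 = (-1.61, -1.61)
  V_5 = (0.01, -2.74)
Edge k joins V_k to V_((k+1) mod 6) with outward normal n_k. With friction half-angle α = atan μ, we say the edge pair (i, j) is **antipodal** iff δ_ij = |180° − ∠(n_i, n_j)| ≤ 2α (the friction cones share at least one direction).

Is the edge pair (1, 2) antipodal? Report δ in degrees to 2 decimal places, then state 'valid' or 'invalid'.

α = atan 0.45 = 24.23°;  2α = 48.46°
edge 1: e_1 = (-3.01, +0.90);  n_1 = (+0.2865, +0.9581)
edge 2: e_2 = (-0.50, -1.69);  n_2 = (-0.9589, +0.2837)
∠(n_1, n_2) = 90.17°
δ = |180° − 90.17°| = 89.83°
89.83° > 2α = 48.46°  →  invalid

δ = 89.83°, invalid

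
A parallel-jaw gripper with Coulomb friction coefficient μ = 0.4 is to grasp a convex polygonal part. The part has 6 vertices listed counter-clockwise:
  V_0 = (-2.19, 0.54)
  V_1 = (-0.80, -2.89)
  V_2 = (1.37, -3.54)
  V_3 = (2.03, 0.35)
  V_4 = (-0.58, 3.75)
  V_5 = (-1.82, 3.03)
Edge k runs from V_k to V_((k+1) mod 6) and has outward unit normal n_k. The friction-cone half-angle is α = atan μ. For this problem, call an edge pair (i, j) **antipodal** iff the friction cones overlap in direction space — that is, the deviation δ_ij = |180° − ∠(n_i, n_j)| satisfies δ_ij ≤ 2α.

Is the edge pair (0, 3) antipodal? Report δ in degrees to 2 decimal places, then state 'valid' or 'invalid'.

δ = 15.45°, valid

α = atan 0.4 = 21.80°;  2α = 43.60°
edge 0: e_0 = (+1.39, -3.43);  n_0 = (-0.9268, -0.3756)
edge 3: e_3 = (-2.61, +3.40);  n_3 = (+0.7932, +0.6089)
∠(n_0, n_3) = 164.55°
δ = |180° − 164.55°| = 15.45°
15.45° ≤ 2α = 43.60°  →  valid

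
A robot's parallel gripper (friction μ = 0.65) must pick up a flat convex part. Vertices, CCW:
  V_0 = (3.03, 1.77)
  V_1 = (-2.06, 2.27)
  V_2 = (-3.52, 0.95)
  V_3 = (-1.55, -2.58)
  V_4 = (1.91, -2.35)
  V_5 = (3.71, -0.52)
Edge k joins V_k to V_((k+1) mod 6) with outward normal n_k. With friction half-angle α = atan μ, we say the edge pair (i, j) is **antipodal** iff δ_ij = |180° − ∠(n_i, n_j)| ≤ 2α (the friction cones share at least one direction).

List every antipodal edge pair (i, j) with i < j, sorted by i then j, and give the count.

α = atan 0.65 = 33.02°;  2α = 66.05°
n_0 = (+0.0978, +0.9952)
n_1 = (-0.6706, +0.7418)
n_2 = (-0.8732, -0.4873)
n_3 = (+0.0663, -0.9978)
n_4 = (+0.7129, -0.7012)
n_5 = (+0.9586, +0.2847)
  (0,1): δ = 132.27°  ·
  (0,2): δ = 55.22°  ✓
  (0,3): δ = 9.41°  ✓
  (0,4): δ = 51.08°  ✓
  (0,5): δ = 112.15°  ·
  (1,2): δ = 102.95°  ·
  (1,3): δ = 38.31°  ✓
  (1,4): δ = 3.36°  ✓
  (1,5): δ = 64.42°  ✓
  (2,3): δ = 115.36°  ·
  (2,4): δ = 73.69°  ·
  (2,5): δ = 12.63°  ✓
  (3,4): δ = 138.33°  ·
  (3,5): δ = 77.26°  ·
  (4,5): δ = 118.94°  ·
antipodal pairs: 7

count = 7; pairs: (0,2), (0,3), (0,4), (1,3), (1,4), (1,5), (2,5)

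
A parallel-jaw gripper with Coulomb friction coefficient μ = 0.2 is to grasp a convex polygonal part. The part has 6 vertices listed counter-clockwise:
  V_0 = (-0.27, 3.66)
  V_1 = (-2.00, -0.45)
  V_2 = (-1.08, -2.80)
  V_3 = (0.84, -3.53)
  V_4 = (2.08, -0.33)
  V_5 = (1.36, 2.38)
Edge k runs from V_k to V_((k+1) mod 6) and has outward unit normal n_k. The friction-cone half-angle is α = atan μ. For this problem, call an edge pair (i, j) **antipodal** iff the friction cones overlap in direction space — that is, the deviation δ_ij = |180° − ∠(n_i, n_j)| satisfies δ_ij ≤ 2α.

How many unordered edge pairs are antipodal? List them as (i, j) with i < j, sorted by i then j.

α = atan 0.2 = 11.31°;  2α = 22.62°
n_0 = (-0.9217, +0.3880)
n_1 = (-0.9312, -0.3645)
n_2 = (-0.3554, -0.9347)
n_3 = (+0.9324, -0.3613)
n_4 = (+0.9665, +0.2568)
n_5 = (+0.6176, +0.7865)
  (0,1): δ = 135.79°  ·
  (0,2): δ = 87.99°  ·
  (0,3): δ = 1.65°  ✓
  (0,4): δ = 37.71°  ·
  (0,5): δ = 74.69°  ·
  (1,2): δ = 132.20°  ·
  (1,3): δ = 42.56°  ·
  (1,4): δ = 6.50°  ✓
  (1,5): δ = 30.48°  ·
  (2,3): δ = 90.36°  ·
  (2,4): δ = 54.30°  ·
  (2,5): δ = 17.32°  ✓
  (3,4): δ = 143.94°  ·
  (3,5): δ = 106.96°  ·
  (4,5): δ = 143.02°  ·
antipodal pairs: 3

count = 3; pairs: (0,3), (1,4), (2,5)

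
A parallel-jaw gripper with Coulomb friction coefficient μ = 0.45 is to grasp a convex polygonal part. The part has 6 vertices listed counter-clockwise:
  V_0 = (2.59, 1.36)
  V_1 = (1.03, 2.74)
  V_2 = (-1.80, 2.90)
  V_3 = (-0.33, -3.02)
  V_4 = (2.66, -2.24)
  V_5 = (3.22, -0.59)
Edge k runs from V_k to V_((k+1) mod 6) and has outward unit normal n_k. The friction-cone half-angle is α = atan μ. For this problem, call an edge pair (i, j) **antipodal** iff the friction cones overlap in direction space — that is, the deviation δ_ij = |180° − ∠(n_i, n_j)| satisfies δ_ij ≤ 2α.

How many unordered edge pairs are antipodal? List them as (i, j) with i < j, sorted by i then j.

count = 4; pairs: (0,2), (1,3), (2,4), (2,5)

α = atan 0.45 = 24.23°;  2α = 48.46°
n_0 = (+0.6626, +0.7490)
n_1 = (+0.0564, +0.9984)
n_2 = (-0.9705, -0.2410)
n_3 = (+0.2524, -0.9676)
n_4 = (+0.9469, -0.3214)
n_5 = (+0.9516, +0.3074)
  (0,1): δ = 141.74°  ·
  (0,2): δ = 34.56°  ✓
  (0,3): δ = 56.12°  ·
  (0,4): δ = 112.75°  ·
  (0,5): δ = 149.40°  ·
  (1,2): δ = 72.82°  ·
  (1,3): δ = 17.86°  ✓
  (1,4): δ = 74.49°  ·
  (1,5): δ = 111.14°  ·
  (2,3): δ = 89.32°  ·
  (2,4): δ = 32.69°  ✓
  (2,5): δ = 3.96°  ✓
  (3,4): δ = 123.37°  ·
  (3,5): δ = 86.72°  ·
  (4,5): δ = 143.35°  ·
antipodal pairs: 4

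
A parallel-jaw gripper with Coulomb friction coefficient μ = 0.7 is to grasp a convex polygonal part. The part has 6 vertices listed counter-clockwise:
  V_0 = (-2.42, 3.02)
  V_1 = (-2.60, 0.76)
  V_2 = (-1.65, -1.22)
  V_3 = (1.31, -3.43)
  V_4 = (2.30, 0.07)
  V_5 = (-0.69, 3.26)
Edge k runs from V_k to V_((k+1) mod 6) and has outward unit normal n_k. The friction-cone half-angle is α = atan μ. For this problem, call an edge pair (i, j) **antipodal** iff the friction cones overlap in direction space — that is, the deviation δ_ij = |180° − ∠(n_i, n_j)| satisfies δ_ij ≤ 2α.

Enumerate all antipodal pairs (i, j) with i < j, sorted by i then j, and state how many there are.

α = atan 0.7 = 34.99°;  2α = 69.98°
n_0 = (-0.9968, +0.0794)
n_1 = (-0.9016, -0.4326)
n_2 = (-0.5983, -0.8013)
n_3 = (+0.9622, -0.2722)
n_4 = (+0.7296, +0.6839)
n_5 = (-0.1374, +0.9905)
  (0,1): δ = 149.81°  ·
  (0,2): δ = 122.19°  ·
  (0,3): δ = 11.24°  ✓
  (0,4): δ = 47.70°  ✓
  (0,5): δ = 102.45°  ·
  (1,2): δ = 152.38°  ·
  (1,3): δ = 41.43°  ✓
  (1,4): δ = 17.51°  ✓
  (1,5): δ = 72.27°  ·
  (2,3): δ = 69.05°  ✓
  (2,4): δ = 10.11°  ✓
  (2,5): δ = 44.64°  ✓
  (3,4): δ = 121.06°  ·
  (3,5): δ = 66.31°  ✓
  (4,5): δ = 125.25°  ·
antipodal pairs: 8

count = 8; pairs: (0,3), (0,4), (1,3), (1,4), (2,3), (2,4), (2,5), (3,5)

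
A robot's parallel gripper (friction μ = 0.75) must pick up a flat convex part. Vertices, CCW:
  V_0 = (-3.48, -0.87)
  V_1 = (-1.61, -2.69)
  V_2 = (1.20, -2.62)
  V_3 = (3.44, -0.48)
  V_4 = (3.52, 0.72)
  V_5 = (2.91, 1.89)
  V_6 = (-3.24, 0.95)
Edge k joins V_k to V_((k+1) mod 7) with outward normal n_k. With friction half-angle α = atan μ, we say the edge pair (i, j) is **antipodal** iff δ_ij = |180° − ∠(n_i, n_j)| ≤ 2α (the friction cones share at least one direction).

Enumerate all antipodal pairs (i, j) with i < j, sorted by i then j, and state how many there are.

α = atan 0.75 = 36.87°;  2α = 73.74°
n_0 = (-0.6975, -0.7166)
n_1 = (+0.0249, -0.9997)
n_2 = (+0.6908, -0.7231)
n_3 = (+0.9978, -0.0665)
n_4 = (+0.8867, +0.4623)
n_5 = (-0.1511, +0.9885)
n_6 = (-0.9914, +0.1307)
  (0,1): δ = 134.35°  ·
  (0,2): δ = 92.08°  ·
  (0,3): δ = 49.59°  ✓
  (0,4): δ = 18.24°  ✓
  (0,5): δ = 52.91°  ✓
  (0,6): δ = 126.71°  ·
  (1,2): δ = 137.73°  ·
  (1,3): δ = 95.24°  ·
  (1,4): δ = 63.89°  ✓
  (1,5): δ = 7.26°  ✓
  (1,6): δ = 81.06°  ·
  (2,3): δ = 137.51°  ·
  (2,4): δ = 106.16°  ·
  (2,5): δ = 35.00°  ✓
  (2,6): δ = 38.80°  ✓
  (3,4): δ = 148.65°  ·
  (3,5): δ = 77.50°  ·
  (3,6): δ = 3.70°  ✓
  (4,5): δ = 108.85°  ·
  (4,6): δ = 35.05°  ✓
  (5,6): δ = 106.20°  ·
antipodal pairs: 9

count = 9; pairs: (0,3), (0,4), (0,5), (1,4), (1,5), (2,5), (2,6), (3,6), (4,6)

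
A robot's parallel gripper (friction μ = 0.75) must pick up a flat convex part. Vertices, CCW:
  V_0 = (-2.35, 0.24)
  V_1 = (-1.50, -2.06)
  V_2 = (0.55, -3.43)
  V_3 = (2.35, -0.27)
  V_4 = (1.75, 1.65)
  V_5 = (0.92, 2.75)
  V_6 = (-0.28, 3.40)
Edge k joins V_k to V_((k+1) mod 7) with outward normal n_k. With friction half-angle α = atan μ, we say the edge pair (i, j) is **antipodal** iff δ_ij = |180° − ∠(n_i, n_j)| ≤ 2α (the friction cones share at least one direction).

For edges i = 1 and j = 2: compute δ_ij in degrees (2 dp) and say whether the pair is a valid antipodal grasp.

α = atan 0.75 = 36.87°;  2α = 73.74°
edge 1: e_1 = (+2.05, -1.37);  n_1 = (-0.5556, -0.8314)
edge 2: e_2 = (+1.80, +3.16);  n_2 = (+0.8689, -0.4950)
∠(n_1, n_2) = 94.09°
δ = |180° − 94.09°| = 85.91°
85.91° > 2α = 73.74°  →  invalid

δ = 85.91°, invalid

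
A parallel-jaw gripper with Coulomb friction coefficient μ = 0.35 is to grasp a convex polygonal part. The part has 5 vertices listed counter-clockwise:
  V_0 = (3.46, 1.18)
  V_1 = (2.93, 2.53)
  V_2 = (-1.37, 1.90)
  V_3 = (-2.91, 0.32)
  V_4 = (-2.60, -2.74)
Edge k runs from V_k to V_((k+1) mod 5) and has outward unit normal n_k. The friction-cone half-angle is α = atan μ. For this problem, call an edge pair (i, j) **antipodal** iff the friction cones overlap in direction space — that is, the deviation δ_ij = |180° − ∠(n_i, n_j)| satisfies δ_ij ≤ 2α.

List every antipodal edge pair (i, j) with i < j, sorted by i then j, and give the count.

count = 3; pairs: (0,3), (1,4), (2,4)

α = atan 0.35 = 19.29°;  2α = 38.58°
n_0 = (+0.9308, +0.3654)
n_1 = (-0.1450, +0.9894)
n_2 = (-0.7161, +0.6980)
n_3 = (-0.9949, -0.1008)
n_4 = (+0.5431, -0.8396)
  (0,1): δ = 103.10°  ·
  (0,2): δ = 65.70°  ·
  (0,3): δ = 15.65°  ✓
  (0,4): δ = 101.46°  ·
  (1,2): δ = 142.60°  ·
  (1,3): δ = 92.55°  ·
  (1,4): δ = 24.56°  ✓
  (2,3): δ = 129.95°  ·
  (2,4): δ = 12.84°  ✓
  (3,4): δ = 62.89°  ·
antipodal pairs: 3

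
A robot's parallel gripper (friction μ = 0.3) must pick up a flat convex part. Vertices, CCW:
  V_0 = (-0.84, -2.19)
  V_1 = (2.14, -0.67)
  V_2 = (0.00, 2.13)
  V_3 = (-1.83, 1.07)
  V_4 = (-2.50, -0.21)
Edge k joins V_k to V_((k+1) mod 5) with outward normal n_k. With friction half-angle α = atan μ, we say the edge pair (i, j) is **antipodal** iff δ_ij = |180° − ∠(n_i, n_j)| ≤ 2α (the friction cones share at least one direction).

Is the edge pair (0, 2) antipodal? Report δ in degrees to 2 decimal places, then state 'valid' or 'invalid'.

α = atan 0.3 = 16.70°;  2α = 33.40°
edge 0: e_0 = (+2.98, +1.52);  n_0 = (+0.4544, -0.8908)
edge 2: e_2 = (-1.83, -1.06);  n_2 = (-0.5012, +0.8653)
∠(n_0, n_2) = 176.94°
δ = |180° − 176.94°| = 3.06°
3.06° ≤ 2α = 33.40°  →  valid

δ = 3.06°, valid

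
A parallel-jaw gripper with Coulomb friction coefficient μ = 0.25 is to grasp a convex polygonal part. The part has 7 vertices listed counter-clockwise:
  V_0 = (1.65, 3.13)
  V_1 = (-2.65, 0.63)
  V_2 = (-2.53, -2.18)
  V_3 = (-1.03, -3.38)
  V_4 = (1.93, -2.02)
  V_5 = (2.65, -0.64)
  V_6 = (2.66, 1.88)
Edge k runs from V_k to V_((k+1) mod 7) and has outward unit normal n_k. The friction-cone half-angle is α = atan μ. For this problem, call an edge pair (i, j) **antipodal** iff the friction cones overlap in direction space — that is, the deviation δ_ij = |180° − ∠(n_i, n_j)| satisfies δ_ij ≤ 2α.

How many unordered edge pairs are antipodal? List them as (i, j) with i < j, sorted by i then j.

α = atan 0.25 = 14.04°;  2α = 28.07°
n_0 = (-0.5026, +0.8645)
n_1 = (-0.9991, -0.0427)
n_2 = (-0.6247, -0.7809)
n_3 = (+0.4175, -0.9087)
n_4 = (+0.8866, -0.4626)
n_5 = (+1.0000, -0.0040)
n_6 = (+0.7778, +0.6285)
  (0,1): δ = 117.73°  ·
  (0,2): δ = 68.83°  ·
  (0,3): δ = 5.50°  ✓
  (0,4): δ = 32.27°  ·
  (0,5): δ = 59.60°  ·
  (0,6): δ = 98.76°  ·
  (1,2): δ = 131.11°  ·
  (1,3): δ = 67.77°  ·
  (1,4): δ = 30.00°  ·
  (1,5): δ = 2.67°  ✓
  (1,6): δ = 36.49°  ·
  (2,3): δ = 116.66°  ·
  (2,4): δ = 78.89°  ·
  (2,5): δ = 51.57°  ·
  (2,6): δ = 12.40°  ✓
  (3,4): δ = 142.23°  ·
  (3,5): δ = 114.90°  ·
  (3,6): δ = 75.74°  ·
  (4,5): δ = 152.67°  ·
  (4,6): δ = 113.51°  ·
  (5,6): δ = 140.83°  ·
antipodal pairs: 3

count = 3; pairs: (0,3), (1,5), (2,6)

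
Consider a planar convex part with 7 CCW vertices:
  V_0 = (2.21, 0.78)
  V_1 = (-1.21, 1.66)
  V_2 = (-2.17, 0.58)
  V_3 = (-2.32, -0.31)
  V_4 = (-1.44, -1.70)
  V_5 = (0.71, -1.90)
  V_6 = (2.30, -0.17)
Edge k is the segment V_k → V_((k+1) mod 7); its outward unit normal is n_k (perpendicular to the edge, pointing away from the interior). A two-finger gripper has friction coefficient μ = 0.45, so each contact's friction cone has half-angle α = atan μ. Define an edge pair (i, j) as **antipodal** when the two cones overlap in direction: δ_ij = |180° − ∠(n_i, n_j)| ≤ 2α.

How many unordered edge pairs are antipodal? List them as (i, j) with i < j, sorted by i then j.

count = 7; pairs: (0,3), (0,4), (1,5), (1,6), (2,5), (2,6), (3,6)

α = atan 0.45 = 24.23°;  2α = 48.46°
n_0 = (+0.2492, +0.9685)
n_1 = (-0.7474, +0.6644)
n_2 = (-0.9861, +0.1662)
n_3 = (-0.8449, -0.5349)
n_4 = (-0.0926, -0.9957)
n_5 = (+0.7363, -0.6767)
n_6 = (+0.9955, +0.0943)
  (0,1): δ = 117.20°  ·
  (0,2): δ = 85.14°  ·
  (0,3): δ = 43.23°  ✓
  (0,4): δ = 9.12°  ✓
  (0,5): δ = 61.84°  ·
  (0,6): δ = 109.84°  ·
  (1,2): δ = 147.93°  ·
  (1,3): δ = 106.03°  ·
  (1,4): δ = 53.68°  ·
  (1,5): δ = 0.95°  ✓
  (1,6): δ = 47.05°  ✓
  (2,3): δ = 138.10°  ·
  (2,4): δ = 85.75°  ·
  (2,5): δ = 33.02°  ✓
  (2,6): δ = 14.98°  ✓
  (3,4): δ = 127.65°  ·
  (3,5): δ = 74.92°  ·
  (3,6): δ = 26.93°  ✓
  (4,5): δ = 127.27°  ·
  (4,6): δ = 79.27°  ·
  (5,6): δ = 132.00°  ·
antipodal pairs: 7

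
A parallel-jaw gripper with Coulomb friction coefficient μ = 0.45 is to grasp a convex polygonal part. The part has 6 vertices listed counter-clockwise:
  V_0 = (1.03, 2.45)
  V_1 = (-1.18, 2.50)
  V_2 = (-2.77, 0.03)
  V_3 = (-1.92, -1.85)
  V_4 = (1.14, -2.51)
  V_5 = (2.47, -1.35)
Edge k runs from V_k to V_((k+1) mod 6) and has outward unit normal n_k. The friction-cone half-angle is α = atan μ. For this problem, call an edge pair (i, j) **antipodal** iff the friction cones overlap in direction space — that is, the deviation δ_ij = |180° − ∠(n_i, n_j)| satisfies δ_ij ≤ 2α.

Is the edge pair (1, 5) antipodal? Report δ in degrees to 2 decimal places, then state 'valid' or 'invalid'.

α = atan 0.45 = 24.23°;  2α = 48.46°
edge 1: e_1 = (-1.59, -2.47);  n_1 = (-0.8408, +0.5413)
edge 5: e_5 = (-1.44, +3.80);  n_5 = (+0.9351, +0.3544)
∠(n_1, n_5) = 126.48°
δ = |180° − 126.48°| = 53.52°
53.52° > 2α = 48.46°  →  invalid

δ = 53.52°, invalid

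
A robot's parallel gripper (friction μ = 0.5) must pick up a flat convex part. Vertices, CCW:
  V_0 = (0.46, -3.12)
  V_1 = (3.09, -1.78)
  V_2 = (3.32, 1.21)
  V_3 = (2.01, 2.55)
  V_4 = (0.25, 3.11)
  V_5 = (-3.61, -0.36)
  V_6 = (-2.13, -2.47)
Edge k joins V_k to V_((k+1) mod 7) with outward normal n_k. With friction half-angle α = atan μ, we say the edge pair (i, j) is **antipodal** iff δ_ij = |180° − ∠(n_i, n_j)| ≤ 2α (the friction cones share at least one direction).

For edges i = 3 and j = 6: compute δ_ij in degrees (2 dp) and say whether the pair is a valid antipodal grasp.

δ = 3.56°, valid

α = atan 0.5 = 26.57°;  2α = 53.13°
edge 3: e_3 = (-1.76, +0.56);  n_3 = (+0.3032, +0.9529)
edge 6: e_6 = (+2.59, -0.65);  n_6 = (-0.2434, -0.9699)
∠(n_3, n_6) = 176.44°
δ = |180° − 176.44°| = 3.56°
3.56° ≤ 2α = 53.13°  →  valid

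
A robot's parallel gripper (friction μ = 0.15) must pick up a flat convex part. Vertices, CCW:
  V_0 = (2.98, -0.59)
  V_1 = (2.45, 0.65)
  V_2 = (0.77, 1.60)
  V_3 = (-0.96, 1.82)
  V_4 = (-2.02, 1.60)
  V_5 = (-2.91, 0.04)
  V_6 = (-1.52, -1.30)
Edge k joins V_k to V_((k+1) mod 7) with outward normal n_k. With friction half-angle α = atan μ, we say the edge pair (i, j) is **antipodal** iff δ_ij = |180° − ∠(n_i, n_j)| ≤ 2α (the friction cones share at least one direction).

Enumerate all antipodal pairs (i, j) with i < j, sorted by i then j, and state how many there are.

α = atan 0.15 = 8.53°;  2α = 17.06°
n_0 = (+0.9195, +0.3930)
n_1 = (+0.4922, +0.8705)
n_2 = (+0.1262, +0.9920)
n_3 = (-0.2032, +0.9791)
n_4 = (-0.8686, +0.4955)
n_5 = (-0.6940, -0.7199)
n_6 = (+0.1558, -0.9878)
  (0,1): δ = 142.63°  ·
  (0,2): δ = 120.39°  ·
  (0,3): δ = 101.42°  ·
  (0,4): δ = 52.85°  ·
  (0,5): δ = 22.91°  ·
  (0,6): δ = 75.82°  ·
  (1,2): δ = 157.76°  ·
  (1,3): δ = 138.79°  ·
  (1,4): δ = 90.22°  ·
  (1,5): δ = 14.46°  ✓
  (1,6): δ = 38.45°  ·
  (2,3): δ = 161.03°  ·
  (2,4): δ = 112.46°  ·
  (2,5): δ = 36.70°  ·
  (2,6): δ = 16.21°  ✓
  (3,4): δ = 131.43°  ·
  (3,5): δ = 55.68°  ·
  (3,6): δ = 2.76°  ✓
  (4,5): δ = 104.25°  ·
  (4,6): δ = 51.33°  ·
  (5,6): δ = 127.08°  ·
antipodal pairs: 3

count = 3; pairs: (1,5), (2,6), (3,6)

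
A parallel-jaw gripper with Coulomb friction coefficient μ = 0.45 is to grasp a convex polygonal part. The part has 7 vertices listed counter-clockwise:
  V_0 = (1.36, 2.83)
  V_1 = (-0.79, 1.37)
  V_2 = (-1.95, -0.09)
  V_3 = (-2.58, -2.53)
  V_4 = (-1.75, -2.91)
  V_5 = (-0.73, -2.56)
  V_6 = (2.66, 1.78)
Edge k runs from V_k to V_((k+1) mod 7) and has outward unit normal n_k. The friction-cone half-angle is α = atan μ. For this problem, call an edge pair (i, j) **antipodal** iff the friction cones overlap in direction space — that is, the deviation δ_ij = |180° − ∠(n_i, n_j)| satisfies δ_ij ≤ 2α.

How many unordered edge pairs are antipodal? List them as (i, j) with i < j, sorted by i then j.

count = 6; pairs: (0,4), (0,5), (1,4), (1,5), (2,5), (3,6)

α = atan 0.45 = 24.23°;  2α = 48.46°
n_0 = (-0.5618, +0.8273)
n_1 = (-0.7830, +0.6221)
n_2 = (-0.9682, +0.2500)
n_3 = (-0.4163, -0.9092)
n_4 = (+0.3246, -0.9459)
n_5 = (+0.7881, -0.6156)
n_6 = (+0.6283, +0.7779)
  (0,1): δ = 162.65°  ·
  (0,2): δ = 138.66°  ·
  (0,3): δ = 58.78°  ·
  (0,4): δ = 15.24°  ✓
  (0,5): δ = 17.83°  ✓
  (0,6): δ = 106.89°  ·
  (1,2): δ = 156.01°  ·
  (1,3): δ = 76.13°  ·
  (1,4): δ = 32.59°  ✓
  (1,5): δ = 0.47°  ✓
  (1,6): δ = 89.54°  ·
  (2,3): δ = 100.12°  ·
  (2,4): δ = 56.58°  ·
  (2,5): δ = 23.52°  ✓
  (2,6): δ = 65.55°  ·
  (3,4): δ = 136.46°  ·
  (3,5): δ = 103.39°  ·
  (3,6): δ = 14.33°  ✓
  (4,5): δ = 146.93°  ·
  (4,6): δ = 57.87°  ·
  (5,6): δ = 90.93°  ·
antipodal pairs: 6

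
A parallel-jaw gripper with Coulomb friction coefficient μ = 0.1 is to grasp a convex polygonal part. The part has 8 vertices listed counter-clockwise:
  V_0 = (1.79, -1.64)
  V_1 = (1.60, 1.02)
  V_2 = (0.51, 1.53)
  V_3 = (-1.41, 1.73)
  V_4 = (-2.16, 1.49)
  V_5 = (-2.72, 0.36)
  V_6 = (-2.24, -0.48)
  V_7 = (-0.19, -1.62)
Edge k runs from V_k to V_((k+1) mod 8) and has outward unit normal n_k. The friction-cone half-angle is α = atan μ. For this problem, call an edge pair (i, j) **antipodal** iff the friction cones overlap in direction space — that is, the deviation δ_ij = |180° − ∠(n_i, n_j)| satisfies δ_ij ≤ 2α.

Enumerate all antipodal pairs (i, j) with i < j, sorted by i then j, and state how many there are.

count = 2; pairs: (1,6), (2,7)

α = atan 0.1 = 5.71°;  2α = 11.42°
n_0 = (+0.9975, +0.0712)
n_1 = (+0.4238, +0.9058)
n_2 = (+0.1036, +0.9946)
n_3 = (-0.3048, +0.9524)
n_4 = (-0.8960, +0.4440)
n_5 = (-0.8682, -0.4961)
n_6 = (-0.4860, -0.8740)
n_7 = (-0.0101, -0.9999)
  (0,1): δ = 119.16°  ·
  (0,2): δ = 100.03°  ·
  (0,3): δ = 76.34°  ·
  (0,4): δ = 30.45°  ·
  (0,5): δ = 25.66°  ·
  (0,6): δ = 56.84°  ·
  (0,7): δ = 85.34°  ·
  (1,2): δ = 160.87°  ·
  (1,3): δ = 137.18°  ·
  (1,4): δ = 91.29°  ·
  (1,5): δ = 35.18°  ·
  (1,6): δ = 4.00°  ✓
  (1,7): δ = 24.50°  ·
  (2,3): δ = 156.31°  ·
  (2,4): δ = 110.42°  ·
  (2,5): δ = 54.31°  ·
  (2,6): δ = 23.13°  ·
  (2,7): δ = 5.37°  ✓
  (3,4): δ = 134.11°  ·
  (3,5): δ = 78.00°  ·
  (3,6): δ = 46.82°  ·
  (3,7): δ = 18.32°  ·
  (4,5): δ = 123.89°  ·
  (4,6): δ = 92.72°  ·
  (4,7): δ = 64.22°  ·
  (5,6): δ = 148.82°  ·
  (5,7): δ = 120.32°  ·
  (6,7): δ = 151.50°  ·
antipodal pairs: 2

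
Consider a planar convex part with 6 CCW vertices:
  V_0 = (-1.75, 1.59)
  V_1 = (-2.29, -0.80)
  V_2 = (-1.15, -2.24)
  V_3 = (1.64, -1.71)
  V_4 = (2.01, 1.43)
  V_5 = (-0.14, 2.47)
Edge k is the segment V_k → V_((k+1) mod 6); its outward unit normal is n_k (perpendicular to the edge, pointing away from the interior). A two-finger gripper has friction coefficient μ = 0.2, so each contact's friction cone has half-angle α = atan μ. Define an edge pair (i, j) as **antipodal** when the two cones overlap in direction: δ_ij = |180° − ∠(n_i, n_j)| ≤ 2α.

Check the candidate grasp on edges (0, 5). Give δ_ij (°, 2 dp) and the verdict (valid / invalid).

α = atan 0.2 = 11.31°;  2α = 22.62°
edge 0: e_0 = (-0.54, -2.39);  n_0 = (-0.9754, +0.2204)
edge 5: e_5 = (-1.61, -0.88);  n_5 = (-0.4796, +0.8775)
∠(n_0, n_5) = 48.61°
δ = |180° − 48.61°| = 131.39°
131.39° > 2α = 22.62°  →  invalid

δ = 131.39°, invalid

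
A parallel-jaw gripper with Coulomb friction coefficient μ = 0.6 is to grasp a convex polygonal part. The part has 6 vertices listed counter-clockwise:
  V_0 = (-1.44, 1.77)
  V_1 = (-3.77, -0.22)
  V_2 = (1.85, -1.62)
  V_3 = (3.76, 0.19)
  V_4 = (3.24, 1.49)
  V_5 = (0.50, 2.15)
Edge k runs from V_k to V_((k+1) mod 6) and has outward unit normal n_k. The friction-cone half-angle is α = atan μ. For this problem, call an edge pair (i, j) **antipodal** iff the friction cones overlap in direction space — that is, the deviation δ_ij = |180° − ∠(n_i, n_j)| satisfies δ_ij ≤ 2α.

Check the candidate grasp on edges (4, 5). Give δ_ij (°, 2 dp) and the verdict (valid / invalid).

α = atan 0.6 = 30.96°;  2α = 61.93°
edge 4: e_4 = (-2.74, +0.66);  n_4 = (+0.2342, +0.9722)
edge 5: e_5 = (-1.94, -0.38);  n_5 = (-0.1922, +0.9814)
∠(n_4, n_5) = 24.63°
δ = |180° − 24.63°| = 155.37°
155.37° > 2α = 61.93°  →  invalid

δ = 155.37°, invalid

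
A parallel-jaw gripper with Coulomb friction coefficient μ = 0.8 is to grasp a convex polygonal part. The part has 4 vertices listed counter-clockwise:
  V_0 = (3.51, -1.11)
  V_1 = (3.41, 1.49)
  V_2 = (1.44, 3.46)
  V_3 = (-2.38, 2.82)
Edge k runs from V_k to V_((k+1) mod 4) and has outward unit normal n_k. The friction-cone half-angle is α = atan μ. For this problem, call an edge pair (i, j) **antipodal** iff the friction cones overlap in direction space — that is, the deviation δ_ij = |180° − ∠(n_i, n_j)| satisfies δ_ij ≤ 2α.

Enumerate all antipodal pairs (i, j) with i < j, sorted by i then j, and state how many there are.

count = 3; pairs: (0,3), (1,3), (2,3)

α = atan 0.8 = 38.66°;  2α = 77.32°
n_0 = (+0.9993, +0.0384)
n_1 = (+0.7071, +0.7071)
n_2 = (-0.1652, +0.9863)
n_3 = (-0.5550, -0.8318)
  (0,1): δ = 137.20°  ·
  (0,2): δ = 82.69°  ·
  (0,3): δ = 54.08°  ✓
  (1,2): δ = 125.49°  ·
  (1,3): δ = 11.29°  ✓
  (2,3): δ = 43.22°  ✓
antipodal pairs: 3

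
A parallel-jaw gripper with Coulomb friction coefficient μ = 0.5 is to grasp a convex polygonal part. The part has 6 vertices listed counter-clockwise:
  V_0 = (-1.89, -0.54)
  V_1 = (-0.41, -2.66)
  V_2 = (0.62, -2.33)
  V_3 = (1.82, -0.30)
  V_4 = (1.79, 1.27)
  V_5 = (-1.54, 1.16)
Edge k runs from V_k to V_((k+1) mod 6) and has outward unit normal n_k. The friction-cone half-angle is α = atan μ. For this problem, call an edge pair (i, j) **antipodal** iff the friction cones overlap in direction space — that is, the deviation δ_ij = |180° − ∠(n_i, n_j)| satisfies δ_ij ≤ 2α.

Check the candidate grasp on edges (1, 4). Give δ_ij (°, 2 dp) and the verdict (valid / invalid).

α = atan 0.5 = 26.57°;  2α = 53.13°
edge 1: e_1 = (+1.03, +0.33);  n_1 = (+0.3051, -0.9523)
edge 4: e_4 = (-3.33, -0.11);  n_4 = (-0.0330, +0.9995)
∠(n_1, n_4) = 164.13°
δ = |180° − 164.13°| = 15.87°
15.87° ≤ 2α = 53.13°  →  valid

δ = 15.87°, valid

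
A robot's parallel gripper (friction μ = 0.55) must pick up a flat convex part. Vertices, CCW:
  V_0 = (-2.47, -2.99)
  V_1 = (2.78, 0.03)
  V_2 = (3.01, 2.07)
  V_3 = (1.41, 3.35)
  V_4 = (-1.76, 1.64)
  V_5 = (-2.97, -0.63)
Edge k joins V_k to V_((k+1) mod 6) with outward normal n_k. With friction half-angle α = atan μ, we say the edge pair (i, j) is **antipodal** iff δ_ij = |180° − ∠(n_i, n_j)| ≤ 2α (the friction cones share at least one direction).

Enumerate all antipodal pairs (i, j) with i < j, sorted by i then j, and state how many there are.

count = 6; pairs: (0,3), (0,4), (1,3), (1,4), (1,5), (2,5)

α = atan 0.55 = 28.81°;  2α = 57.62°
n_0 = (+0.4986, -0.8668)
n_1 = (+0.9937, -0.1120)
n_2 = (+0.6247, +0.7809)
n_3 = (-0.4748, +0.8801)
n_4 = (-0.8825, +0.4704)
n_5 = (-0.9783, -0.2073)
  (0,1): δ = 126.34°  ·
  (0,2): δ = 68.57°  ·
  (0,3): δ = 1.57°  ✓
  (0,4): δ = 32.03°  ✓
  (0,5): δ = 72.05°  ·
  (1,2): δ = 122.23°  ·
  (1,3): δ = 55.22°  ✓
  (1,4): δ = 21.63°  ✓
  (1,5): δ = 18.39°  ✓
  (2,3): δ = 113.00°  ·
  (2,4): δ = 79.40°  ·
  (2,5): δ = 39.38°  ✓
  (3,4): δ = 146.40°  ·
  (3,5): δ = 106.38°  ·
  (4,5): δ = 139.98°  ·
antipodal pairs: 6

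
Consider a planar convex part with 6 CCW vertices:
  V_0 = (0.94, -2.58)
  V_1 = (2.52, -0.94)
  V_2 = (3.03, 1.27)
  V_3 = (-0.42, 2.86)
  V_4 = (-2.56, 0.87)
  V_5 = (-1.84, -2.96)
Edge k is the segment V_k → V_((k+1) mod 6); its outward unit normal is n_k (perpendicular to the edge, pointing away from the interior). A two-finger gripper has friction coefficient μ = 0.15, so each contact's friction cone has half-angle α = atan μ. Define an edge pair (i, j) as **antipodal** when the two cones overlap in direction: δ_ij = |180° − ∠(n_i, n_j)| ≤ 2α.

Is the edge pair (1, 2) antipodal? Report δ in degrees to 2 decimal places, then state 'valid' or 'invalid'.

α = atan 0.15 = 8.53°;  2α = 17.06°
edge 1: e_1 = (+0.51, +2.21);  n_1 = (+0.9744, -0.2249)
edge 2: e_2 = (-3.45, +1.59);  n_2 = (+0.4186, +0.9082)
∠(n_1, n_2) = 78.25°
δ = |180° − 78.25°| = 101.75°
101.75° > 2α = 17.06°  →  invalid

δ = 101.75°, invalid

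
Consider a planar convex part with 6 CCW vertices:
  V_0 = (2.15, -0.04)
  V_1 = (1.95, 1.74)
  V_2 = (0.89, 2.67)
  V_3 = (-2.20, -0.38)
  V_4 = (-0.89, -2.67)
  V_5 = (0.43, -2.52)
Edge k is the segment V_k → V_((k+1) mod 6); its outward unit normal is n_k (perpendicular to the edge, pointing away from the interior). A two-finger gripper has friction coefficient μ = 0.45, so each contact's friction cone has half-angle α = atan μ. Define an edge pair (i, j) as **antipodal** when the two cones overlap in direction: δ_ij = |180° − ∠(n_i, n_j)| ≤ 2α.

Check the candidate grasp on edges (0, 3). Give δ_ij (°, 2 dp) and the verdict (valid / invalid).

δ = 23.36°, valid

α = atan 0.45 = 24.23°;  2α = 48.46°
edge 0: e_0 = (-0.20, +1.78);  n_0 = (+0.9937, +0.1117)
edge 3: e_3 = (+1.31, -2.29);  n_3 = (-0.8680, -0.4965)
∠(n_0, n_3) = 156.64°
δ = |180° − 156.64°| = 23.36°
23.36° ≤ 2α = 48.46°  →  valid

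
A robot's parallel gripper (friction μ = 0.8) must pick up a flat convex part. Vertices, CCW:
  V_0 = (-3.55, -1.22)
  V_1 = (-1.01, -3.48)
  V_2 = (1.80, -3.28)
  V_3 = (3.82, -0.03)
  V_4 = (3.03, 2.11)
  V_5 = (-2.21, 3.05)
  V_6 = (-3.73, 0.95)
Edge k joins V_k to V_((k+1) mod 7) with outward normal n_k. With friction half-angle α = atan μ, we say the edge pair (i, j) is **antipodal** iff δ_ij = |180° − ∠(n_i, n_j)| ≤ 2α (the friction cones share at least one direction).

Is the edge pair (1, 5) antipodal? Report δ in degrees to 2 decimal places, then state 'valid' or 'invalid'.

α = atan 0.8 = 38.66°;  2α = 77.32°
edge 1: e_1 = (+2.81, +0.20);  n_1 = (+0.0710, -0.9975)
edge 5: e_5 = (-1.52, -2.10);  n_5 = (-0.8101, +0.5863)
∠(n_1, n_5) = 129.97°
δ = |180° − 129.97°| = 50.03°
50.03° ≤ 2α = 77.32°  →  valid

δ = 50.03°, valid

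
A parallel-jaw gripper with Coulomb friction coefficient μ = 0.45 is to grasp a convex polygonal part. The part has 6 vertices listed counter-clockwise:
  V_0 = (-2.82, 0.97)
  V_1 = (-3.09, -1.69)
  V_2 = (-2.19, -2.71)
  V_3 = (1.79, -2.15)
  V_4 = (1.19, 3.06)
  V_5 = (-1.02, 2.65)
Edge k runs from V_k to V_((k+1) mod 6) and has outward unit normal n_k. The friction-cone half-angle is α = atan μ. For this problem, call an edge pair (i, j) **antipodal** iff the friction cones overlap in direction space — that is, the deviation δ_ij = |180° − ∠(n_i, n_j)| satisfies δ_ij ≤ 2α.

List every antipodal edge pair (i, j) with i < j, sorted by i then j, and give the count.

α = atan 0.45 = 24.23°;  2α = 48.46°
n_0 = (-0.9949, +0.1010)
n_1 = (-0.7498, -0.6616)
n_2 = (+0.1393, -0.9902)
n_3 = (+0.9934, +0.1144)
n_4 = (-0.1824, +0.9832)
n_5 = (-0.6823, +0.7311)
  (0,1): δ = 132.78°  ·
  (0,2): δ = 76.19°  ·
  (0,3): δ = 12.37°  ✓
  (0,4): δ = 106.31°  ·
  (0,5): δ = 138.82°  ·
  (1,2): δ = 123.41°  ·
  (1,3): δ = 34.85°  ✓
  (1,4): δ = 59.09°  ·
  (1,5): δ = 91.60°  ·
  (2,3): δ = 91.44°  ·
  (2,4): δ = 2.50°  ✓
  (2,5): δ = 35.02°  ✓
  (3,4): δ = 86.06°  ·
  (3,5): δ = 53.54°  ·
  (4,5): δ = 147.48°  ·
antipodal pairs: 4

count = 4; pairs: (0,3), (1,3), (2,4), (2,5)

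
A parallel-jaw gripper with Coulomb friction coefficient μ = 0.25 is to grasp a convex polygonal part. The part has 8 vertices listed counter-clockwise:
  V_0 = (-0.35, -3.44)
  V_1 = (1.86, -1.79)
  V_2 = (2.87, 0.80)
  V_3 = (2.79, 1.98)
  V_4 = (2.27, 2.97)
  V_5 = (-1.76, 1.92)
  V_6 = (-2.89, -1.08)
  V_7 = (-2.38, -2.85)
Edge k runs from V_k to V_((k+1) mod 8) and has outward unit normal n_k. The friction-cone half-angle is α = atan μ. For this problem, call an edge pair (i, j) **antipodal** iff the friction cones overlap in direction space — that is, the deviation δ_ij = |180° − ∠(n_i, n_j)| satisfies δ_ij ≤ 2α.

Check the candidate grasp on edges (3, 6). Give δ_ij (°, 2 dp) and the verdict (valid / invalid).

α = atan 0.25 = 14.04°;  2α = 28.07°
edge 3: e_3 = (-0.52, +0.99);  n_3 = (+0.8853, +0.4650)
edge 6: e_6 = (+0.51, -1.77);  n_6 = (-0.9609, -0.2769)
∠(n_3, n_6) = 168.36°
δ = |180° − 168.36°| = 11.64°
11.64° ≤ 2α = 28.07°  →  valid

δ = 11.64°, valid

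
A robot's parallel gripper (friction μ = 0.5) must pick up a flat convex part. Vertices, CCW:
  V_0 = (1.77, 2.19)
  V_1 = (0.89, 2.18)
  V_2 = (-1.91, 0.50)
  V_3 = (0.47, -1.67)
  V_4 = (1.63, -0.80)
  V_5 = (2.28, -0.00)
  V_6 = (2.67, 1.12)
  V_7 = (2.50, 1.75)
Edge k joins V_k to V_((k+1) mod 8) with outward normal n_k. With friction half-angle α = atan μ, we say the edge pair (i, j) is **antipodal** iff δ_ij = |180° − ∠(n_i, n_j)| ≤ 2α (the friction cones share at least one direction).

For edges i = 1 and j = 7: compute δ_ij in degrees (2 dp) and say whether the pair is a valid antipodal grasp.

α = atan 0.5 = 26.57°;  2α = 53.13°
edge 1: e_1 = (-2.80, -1.68);  n_1 = (-0.5145, +0.8575)
edge 7: e_7 = (-0.73, +0.44);  n_7 = (+0.5162, +0.8565)
∠(n_1, n_7) = 62.04°
δ = |180° − 62.04°| = 117.96°
117.96° > 2α = 53.13°  →  invalid

δ = 117.96°, invalid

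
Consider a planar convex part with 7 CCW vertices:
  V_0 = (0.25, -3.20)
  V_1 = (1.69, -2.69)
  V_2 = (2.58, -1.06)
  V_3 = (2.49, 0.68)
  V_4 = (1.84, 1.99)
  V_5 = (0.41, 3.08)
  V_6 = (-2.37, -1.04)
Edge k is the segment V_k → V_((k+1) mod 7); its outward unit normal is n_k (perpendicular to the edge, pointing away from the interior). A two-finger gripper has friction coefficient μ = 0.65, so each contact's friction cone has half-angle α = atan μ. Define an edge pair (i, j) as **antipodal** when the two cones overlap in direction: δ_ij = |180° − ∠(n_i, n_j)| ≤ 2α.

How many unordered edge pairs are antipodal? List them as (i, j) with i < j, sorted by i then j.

α = atan 0.65 = 33.02°;  2α = 66.05°
n_0 = (+0.3338, -0.9426)
n_1 = (+0.8777, -0.4792)
n_2 = (+0.9987, +0.0517)
n_3 = (+0.8958, +0.4445)
n_4 = (+0.6062, +0.7953)
n_5 = (-0.8289, +0.5593)
n_6 = (-0.6361, -0.7716)
  (0,1): δ = 138.14°  ·
  (0,2): δ = 106.54°  ·
  (0,3): δ = 83.11°  ·
  (0,4): δ = 56.82°  ✓
  (0,5): δ = 36.49°  ✓
  (0,6): δ = 120.99°  ·
  (1,2): δ = 148.40°  ·
  (1,3): δ = 124.98°  ·
  (1,4): δ = 98.68°  ·
  (1,5): δ = 5.37°  ✓
  (1,6): δ = 79.13°  ·
  (2,3): δ = 156.57°  ·
  (2,4): δ = 130.28°  ·
  (2,5): δ = 36.97°  ✓
  (2,6): δ = 47.54°  ✓
  (3,4): δ = 153.71°  ·
  (3,5): δ = 60.40°  ✓
  (3,6): δ = 24.11°  ✓
  (4,5): δ = 86.69°  ·
  (4,6): δ = 2.19°  ✓
  (5,6): δ = 95.49°  ·
antipodal pairs: 8

count = 8; pairs: (0,4), (0,5), (1,5), (2,5), (2,6), (3,5), (3,6), (4,6)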